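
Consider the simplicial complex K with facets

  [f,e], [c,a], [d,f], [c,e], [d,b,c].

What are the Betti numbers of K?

b_0 = 1, b_1 = 1, b_2 = 0.

Order the vertices as a < b < c < d < e < f. Listing each simplex with vertices in this order, K has dimension 2 with simplices:

  0-simplices (6): a, b, c, d, e, f
  1-simplices (7): ac, bc, bd, cd, ce, df, ef
  2-simplices (1): bcd

giving chain groups C_0 ≅ Z^6, C_1 ≅ Z^7, C_2 ≅ Z^1.

The boundary map ∂_1: C_1 → C_0 is given by ∂[p,q] = [q] − [p]. For instance
  ∂bc = c − b.
As a 6×7 matrix over Z this has rank 5, with invariant factors (1,1,1,1,1).

Boundary ∂_2: C_2 → C_1 acts by ∂[p,q,r] = [q,r] − [p,r] + [p,q]. For instance
  ∂bcd = cd − bd + bc.
The resulting 7×1 matrix has rank 1, and its Smith normal form has invariant factors (1).

Now H_k = ker ∂_k / im ∂_{k+1}, so:

  H_0: rank C_0 − rank ∂_1 = 6 − 5 = 1, and the invariant factors of ∂_1 are all 1, so H_0 ≅ Z.
  H_1: rank ker ∂_1 − rank ∂_2 = (7 − 5) − 1 = 1, and the invariant factors of ∂_2 are all 1, so H_1 ≅ Z.
  H_2: rank ker ∂_2 − rank ∂_3 = (1 − 1) − 0 = 0, and there is no ∂_3, so H_2 ≅ 0.

Hence the Betti numbers are b_0 = 1, b_1 = 1, b_2 = 0.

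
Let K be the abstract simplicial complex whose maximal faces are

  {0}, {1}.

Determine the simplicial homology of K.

Take the total order 0 < 1 on the vertex set. Then K (dimension 0) consists of the simplices:

  0-simplices (2): [0], [1]

Hence C_0 ≅ Z^2.

From H_k ≅ ker(∂_k) / im(∂_{k+1}) we obtain:

  H_0: rank C_0 − rank ∂_1 = 2 − 0 = 2, and there is no ∂_1, so H_0 = Z^2.

(K is a triangulation of a set of 2 points.)

H_0 ≅ Z^2.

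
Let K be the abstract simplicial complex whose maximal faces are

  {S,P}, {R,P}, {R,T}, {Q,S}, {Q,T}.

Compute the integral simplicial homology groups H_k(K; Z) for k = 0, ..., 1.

H_0 ≅ Z,  H_1 ≅ Z.

Order the vertices as P < Q < R < S < T. Listing each simplex with vertices in this order, K has dimension 1 with simplices:

  0-simplices (5): P, Q, R, S, T
  1-simplices (5): PR, PS, QS, QT, RT

giving chain groups C_0 ≅ Z^5, C_1 ≅ Z^5.

The boundary map ∂_1: C_1 → C_0 is given by ∂[p,q] = [q] − [p].
As a 5×5 matrix over Z this has rank 4, with invariant factors (1,1,1,1).

Reading off H_k = ker ∂_k / im ∂_{k+1}:

  H_0: rank C_0 − rank ∂_1 = 5 − 4 = 1, and the invariant factors of ∂_1 are all 1, so H_0 = Z.
  H_1: rank ker ∂_1 − rank ∂_2 = (5 − 4) − 0 = 1, and there is no ∂_2, so H_1 = Z.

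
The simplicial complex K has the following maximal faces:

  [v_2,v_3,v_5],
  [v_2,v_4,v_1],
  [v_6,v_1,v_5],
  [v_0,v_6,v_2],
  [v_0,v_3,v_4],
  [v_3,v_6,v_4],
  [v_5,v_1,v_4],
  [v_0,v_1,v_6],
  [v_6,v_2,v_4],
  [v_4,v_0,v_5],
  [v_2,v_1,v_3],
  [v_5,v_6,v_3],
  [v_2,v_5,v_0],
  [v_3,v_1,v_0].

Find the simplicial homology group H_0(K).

H_0 ≅ Z.

Take the total order v_0 < v_1 < v_2 < v_3 < v_4 < v_5 < v_6 on the vertex set. Then K (dimension 2) consists of the simplices:

  0-simplices (7): [v_0], [v_1], [v_2], [v_3], [v_4], [v_5], [v_6]
  1-simplices (21): (21 of them)
  2-simplices (14): (14 of them)

so the chain groups are C_0 ≅ Z^7, C_1 ≅ Z^21, C_2 ≅ Z^14.

The boundary map ∂_1: C_1 → C_0 maps an edge to its endpoints' difference, ∂[p,q] = q − p.
The resulting 7×21 matrix has rank 6, and its Smith normal form has invariant factors (1,1,1,1,1,1).

∂_2: C_2 → C_1 sends each 2-simplex [p,q,r] to [q,r] − [p,r] + [p,q]. For instance
  ∂[v_3,v_5,v_6] = [v_5,v_6] − [v_3,v_6] + [v_3,v_5],
  ∂[v_1,v_4,v_5] = [v_4,v_5] − [v_1,v_5] + [v_1,v_4].
The 21×14 boundary matrix has rank 13 and Smith normal form diag(1,1,1,1,1,1,1,1,1,1,1,1,1).

Now H_k = ker ∂_k / im ∂_{k+1}, so:

  H_0: rank C_0 − rank ∂_1 = 7 − 6 = 1, and the invariant factors of ∂_1 are all 1, so H_0 = Z.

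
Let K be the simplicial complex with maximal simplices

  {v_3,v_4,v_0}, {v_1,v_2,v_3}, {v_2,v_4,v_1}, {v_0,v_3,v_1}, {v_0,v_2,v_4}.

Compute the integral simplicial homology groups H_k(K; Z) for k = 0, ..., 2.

We work with the vertex ordering v_0 < v_1 < v_2 < v_3 < v_4. The simplices of K, each written with vertices in increasing order, are:

  0-simplices (5): [v_0], [v_1], [v_2], [v_3], [v_4]
  1-simplices (10): [v_0,v_1], [v_0,v_2], [v_0,v_3], [v_0,v_4], [v_1,v_2], [v_1,v_3], [v_1,v_4], [v_2,v_3], [v_2,v_4], [v_3,v_4]
  2-simplices (5): [v_0,v_1,v_3], [v_0,v_2,v_4], [v_0,v_3,v_4], [v_1,v_2,v_3], [v_1,v_2,v_4]

giving chain groups C_0 ≅ Z^5, C_1 ≅ Z^10, C_2 ≅ Z^5.

∂_1: C_1 → C_0 sends each edge [p,q] (with p < q) to q − p.
As a 5×10 matrix over Z this has rank 4, with invariant factors (1,1,1,1).

∂_2: C_2 → C_1 acts by ∂[p,q,r] = [q,r] − [p,r] + [p,q]. For instance
  ∂[v_0,v_2,v_4] = [v_2,v_4] − [v_0,v_4] + [v_0,v_2],
  ∂[v_0,v_1,v_3] = [v_1,v_3] − [v_0,v_3] + [v_0,v_1].
The resulting 10×5 matrix has rank 5, and its Smith normal form has invariant factors (1,1,1,1,1).

Now H_k = ker ∂_k / im ∂_{k+1}, so:

  H_0: rank C_0 − rank ∂_1 = 5 − 4 = 1, and the invariant factors of ∂_1 are all 1, so H_0 ≅ Z.
  H_1: rank ker ∂_1 − rank ∂_2 = (10 − 4) − 5 = 1, and the invariant factors of ∂_2 are all 1, so H_1 ≅ Z.
  H_2: rank ker ∂_2 − rank ∂_3 = (5 − 5) − 0 = 0, and there is no ∂_3, so H_2 ≅ 0.

H_0 = Z,  H_1 = Z,  H_2 = 0.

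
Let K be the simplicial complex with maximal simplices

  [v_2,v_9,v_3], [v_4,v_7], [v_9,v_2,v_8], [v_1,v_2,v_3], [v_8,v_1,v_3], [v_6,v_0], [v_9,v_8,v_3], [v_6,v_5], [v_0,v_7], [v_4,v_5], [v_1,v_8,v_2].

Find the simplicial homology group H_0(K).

H_0 ≅ Z^2.

Order the vertices as v_0 < v_1 < v_2 < v_3 < v_4 < v_5 < v_6 < v_7 < v_8 < v_9. Listing each simplex with vertices in this order, K has dimension 2 with simplices:

  0-simplices (10): [v_0], [v_1], [v_2], [v_3], [v_4], [v_5], [v_6], [v_7], [v_8], [v_9]
  1-simplices (14): [v_0,v_6], [v_0,v_7], [v_1,v_2], [v_1,v_3], [v_1,v_8], [v_2,v_3], [v_2,v_8], [v_2,v_9], [v_3,v_8], [v_3,v_9], [v_4,v_5], [v_4,v_7], [v_5,v_6], [v_8,v_9]
  2-simplices (6): [v_1,v_2,v_3], [v_1,v_2,v_8], [v_1,v_3,v_8], [v_2,v_3,v_9], [v_2,v_8,v_9], [v_3,v_8,v_9]

so the chain groups are C_0 ≅ Z^10, C_1 ≅ Z^14, C_2 ≅ Z^6.

Boundary ∂_1: C_1 → C_0 maps an edge to its endpoints' difference, ∂[p,q] = q − p.
As a 10×14 matrix over Z this has rank 8, with invariant factors (1,1,1,1,1,1,1,1).

The boundary map ∂_2: C_2 → C_1 maps a triangle to the signed sum of its edges. For instance
  ∂[v_1,v_2,v_8] = [v_2,v_8] − [v_1,v_8] + [v_1,v_2],
  ∂[v_2,v_3,v_9] = [v_3,v_9] − [v_2,v_9] + [v_2,v_3].
The resulting 14×6 matrix has rank 5, and its Smith normal form has invariant factors (1,1,1,1,1).

Reading off H_k = ker ∂_k / im ∂_{k+1}:

  H_0: rank C_0 − rank ∂_1 = 10 − 8 = 2, and the invariant factors of ∂_1 are all 1, so H_0 = Z^2.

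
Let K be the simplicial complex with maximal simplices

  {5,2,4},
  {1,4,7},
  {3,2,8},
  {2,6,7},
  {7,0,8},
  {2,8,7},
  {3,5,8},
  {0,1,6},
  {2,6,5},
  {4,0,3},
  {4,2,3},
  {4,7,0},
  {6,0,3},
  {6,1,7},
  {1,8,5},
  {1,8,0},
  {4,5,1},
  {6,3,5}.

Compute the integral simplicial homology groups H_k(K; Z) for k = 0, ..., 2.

H_0 ≅ Z,  H_1 ≅ Z × Z/2,  H_2 = 0.

Take the total order 0 < 1 < 2 < 3 < 4 < 5 < 6 < 7 < 8 on the vertex set. Then K (dimension 2) consists of the simplices:

  0-simplices (9): [0], [1], [2], [3], [4], [5], [6], [7], [8]
  1-simplices (27): (27 of them)
  2-simplices (18): [0,1,6], [0,1,8], [0,3,4], [0,3,6], [0,4,7], [0,7,8], [1,4,5], [1,4,7], [1,5,8], [1,6,7], [2,3,4], [2,3,8], [2,4,5], [2,5,6], [2,6,7], [2,7,8], [3,5,6], [3,5,8]

giving chain groups C_0 ≅ Z^9, C_1 ≅ Z^27, C_2 ≅ Z^18.

The boundary map ∂_1: C_1 → C_0 maps an edge to its endpoints' difference, ∂[p,q] = q − p. For instance
  ∂[2,6] = [6] − [2].
As a 9×27 matrix over Z this has rank 8, with invariant factors (1,1,1,1,1,1,1,1).

∂_2: C_2 → C_1 sends each 2-simplex [p,q,r] to [q,r] − [p,r] + [p,q]. For instance
  ∂[2,6,7] = [6,7] − [2,7] + [2,6],
  ∂[1,6,7] = [6,7] − [1,7] + [1,6].
This gives a 27×18 integer matrix of rank 18; reducing to Smith normal form yields diagonal entries (1,1,1,1,1,1,1,1,1,1,1,1,1,1,1,1,1,2).

From H_k ≅ ker(∂_k) / im(∂_{k+1}) we obtain:

  H_0: rank C_0 − rank ∂_1 = 9 − 8 = 1, and the invariant factors of ∂_1 are all 1, so H_0 = Z.
  H_1: rank ker ∂_1 − rank ∂_2 = (27 − 8) − 18 = 1, and ∂_2 has invariant factor 2 > 1, so H_1 = Z × Z/2.
  H_2: rank ker ∂_2 − rank ∂_3 = (18 − 18) − 0 = 0, and there is no ∂_3, so H_2 = 0.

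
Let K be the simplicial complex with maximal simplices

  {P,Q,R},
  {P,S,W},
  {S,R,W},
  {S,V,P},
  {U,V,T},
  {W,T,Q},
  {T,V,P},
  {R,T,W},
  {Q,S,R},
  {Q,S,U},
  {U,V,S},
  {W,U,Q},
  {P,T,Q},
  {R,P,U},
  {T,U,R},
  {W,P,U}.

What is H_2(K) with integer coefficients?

We work with the vertex ordering P < Q < R < S < T < U < V < W. The simplices of K, each written with vertices in increasing order, are:

  0-simplices (8): P, Q, R, S, T, U, V, W
  1-simplices (24): PQ, PR, PS, PT, PU, PV, PW, QR, QS, QT, QU, QW, RS, RT, RU, RW, SU, SV, SW, TU, TV, TW, UV, UW
  2-simplices (16): PQR, PQT, PRU, PSV, PSW, PTV, PUW, QRS, QSU, QTW, QUW, RSW, RTU, RTW, SUV, TUV

so the chain groups are C_0 ≅ Z^8, C_1 ≅ Z^24, C_2 ≅ Z^16.

Boundary ∂_1: C_1 → C_0 maps an edge to its endpoints' difference, ∂[p,q] = q − p. For instance
  ∂PT = T − P.
The 8×24 boundary matrix has rank 7 and Smith normal form diag(1,1,1,1,1,1,1).

The boundary map ∂_2: C_2 → C_1 maps a triangle to the signed sum of its edges. For instance
  ∂QTW = TW − QW + QT,
  ∂RSW = SW − RW + RS.
This gives a 24×16 integer matrix of rank 15; reducing to Smith normal form yields diagonal entries (1,1,1,1,1,1,1,1,1,1,1,1,1,1,1).

From H_k ≅ ker(∂_k) / im(∂_{k+1}) we obtain:

  H_2: rank ker ∂_2 − rank ∂_3 = (16 − 15) − 0 = 1, and there is no ∂_3, so H_2 = Z.

(K is a triangulation of the torus T^2.)

H_2 ≅ Z.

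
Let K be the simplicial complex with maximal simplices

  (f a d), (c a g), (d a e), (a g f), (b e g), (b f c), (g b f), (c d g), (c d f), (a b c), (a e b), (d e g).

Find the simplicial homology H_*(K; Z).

We work with the vertex ordering a < b < c < d < e < f < g. The simplices of K, each written with vertices in increasing order, are:

  0-simplices (7): a, b, c, d, e, f, g
  1-simplices (18): ab, ac, ad, ae, af, ag, bc, be, bf, bg, cd, cf, cg, de, df, dg, eg, fg
  2-simplices (12): abc, abe, acg, ade, adf, afg, bcf, beg, bfg, cdf, cdg, deg

Hence C_0 ≅ Z^7, C_1 ≅ Z^18, C_2 ≅ Z^12.

Boundary ∂_1: C_1 → C_0 is given by ∂[p,q] = [q] − [p]. For instance
  ∂dg = g − d.
As a 7×18 matrix over Z this has rank 6, with invariant factors (1,1,1,1,1,1).

The boundary map ∂_2: C_2 → C_1 maps a triangle to the signed sum of its edges. For instance
  ∂abc = bc − ac + ab,
  ∂deg = eg − dg + de.
This gives a 18×12 integer matrix of rank 12; reducing to Smith normal form yields diagonal entries (1,1,1,1,1,1,1,1,1,1,1,2).

Computing H_k = (kernel of ∂_k) / (image of ∂_{k+1}):

  H_0: rank C_0 − rank ∂_1 = 7 − 6 = 1, and the invariant factors of ∂_1 are all 1, so H_0 ≅ Z.
  H_1: rank ker ∂_1 − rank ∂_2 = (18 − 6) − 12 = 0, and ∂_2 has invariant factor 2 > 1, so H_1 ≅ Z/2.
  H_2: rank ker ∂_2 − rank ∂_3 = (12 − 12) − 0 = 0, and there is no ∂_3, so H_2 ≅ 0.

H_0 ≅ Z,  H_1 ≅ Z/2,  H_2 = 0.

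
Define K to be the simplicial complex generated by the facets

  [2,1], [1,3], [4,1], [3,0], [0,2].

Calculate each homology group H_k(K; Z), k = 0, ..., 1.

H_0 = Z,  H_1 = Z.

Order the vertices as 0 < 1 < 2 < 3 < 4. Listing each simplex with vertices in this order, K has dimension 1 with simplices:

  0-simplices (5): [0], [1], [2], [3], [4]
  1-simplices (5): [0,2], [0,3], [1,2], [1,3], [1,4]

so the chain groups are C_0 ≅ Z^5, C_1 ≅ Z^5.

Boundary ∂_1: C_1 → C_0 sends each edge [p,q] (with p < q) to q − p.
As a 5×5 matrix over Z this has rank 4, with invariant factors (1,1,1,1).

Reading off H_k = ker ∂_k / im ∂_{k+1}:

  H_0: rank C_0 − rank ∂_1 = 5 − 4 = 1, and the invariant factors of ∂_1 are all 1, so H_0 = Z.
  H_1: rank ker ∂_1 − rank ∂_2 = (5 − 4) − 0 = 1, and there is no ∂_2, so H_1 = Z.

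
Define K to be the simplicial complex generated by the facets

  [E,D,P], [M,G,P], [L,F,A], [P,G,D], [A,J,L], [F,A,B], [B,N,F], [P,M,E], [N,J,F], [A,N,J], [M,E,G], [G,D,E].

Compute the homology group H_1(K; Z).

We work with the vertex ordering A < B < D < E < F < G < J < L < M < N < P. The simplices of K, each written with vertices in increasing order, are:

  0-simplices (11): A, B, D, E, F, G, J, L, M, N, P
  1-simplices (21): AB, AF, AJ, AL, AN, BF, BN, DE, DG, DP, EG, EM, EP, FJ, FL, FN, GM, GP, JL, JN, MP
  2-simplices (12): ABF, AFL, AJL, AJN, BFN, DEG, DEP, DGP, EGM, EMP, FJN, GMP

Hence C_0 ≅ Z^11, C_1 ≅ Z^21, C_2 ≅ Z^12.

The boundary map ∂_1: C_1 → C_0 is given by ∂[p,q] = [q] − [p].
This gives a 11×21 integer matrix of rank 9; reducing to Smith normal form yields diagonal entries (1,1,1,1,1,1,1,1,1).

Boundary ∂_2: C_2 → C_1 sends each 2-simplex [p,q,r] to [q,r] − [p,r] + [p,q]. For instance
  ∂BFN = FN − BN + BF,
  ∂FJN = JN − FN + FJ.
The resulting 21×12 matrix has rank 11, and its Smith normal form has invariant factors (1,1,1,1,1,1,1,1,1,1,1).

Computing H_k = (kernel of ∂_k) / (image of ∂_{k+1}):

  H_1: rank ker ∂_1 − rank ∂_2 = (21 − 9) − 11 = 1, and the invariant factors of ∂_2 are all 1, so H_1 ≅ Z.

H_1 = Z.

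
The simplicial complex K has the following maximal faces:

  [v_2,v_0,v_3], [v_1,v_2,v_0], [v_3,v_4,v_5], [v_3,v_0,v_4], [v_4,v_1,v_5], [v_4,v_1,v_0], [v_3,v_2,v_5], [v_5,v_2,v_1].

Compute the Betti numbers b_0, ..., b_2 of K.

b_0 = 1, b_1 = 0, b_2 = 1.

K has 6 vertices, 12 edges, 8 triangles.
rank ∂_0 = 0, rank ∂_1 = 5 ⇒ b_0 = 6 − 0 − 5 = 1; all invariant factors of ∂_1 are 1 so no torsion. So H_0 ≅ Z.
rank ∂_1 = 5, rank ∂_2 = 7 ⇒ b_1 = 12 − 5 − 7 = 0; all invariant factors of ∂_2 are 1 so no torsion. So H_1 ≅ 0.
rank ∂_2 = 7, rank ∂_3 = 0 ⇒ b_2 = 8 − 7 − 0 = 1. So H_2 ≅ Z.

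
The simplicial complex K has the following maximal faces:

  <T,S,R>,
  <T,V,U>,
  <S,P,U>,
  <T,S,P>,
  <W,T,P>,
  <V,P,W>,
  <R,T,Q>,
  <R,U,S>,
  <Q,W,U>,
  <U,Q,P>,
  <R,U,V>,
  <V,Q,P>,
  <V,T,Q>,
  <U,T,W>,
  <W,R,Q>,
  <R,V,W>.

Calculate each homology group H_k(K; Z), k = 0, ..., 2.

Fix the vertex order P < Q < R < S < T < U < V < W and write every simplex with vertices in increasing order. Then dim K = 2 and the simplices of K are:

  0-simplices (8): P, Q, R, S, T, U, V, W
  1-simplices (24): PQ, PS, PT, PU, PV, PW, QR, QT, QU, QV, QW, RS, RT, RU, RV, RW, ST, SU, TU, TV, TW, UV, UW, VW
  2-simplices (16): PQU, PQV, PST, PSU, PTW, PVW, QRT, QRW, QTV, QUW, RST, RSU, RUV, RVW, TUV, TUW

so the chain groups are C_0 ≅ Z^8, C_1 ≅ Z^24, C_2 ≅ Z^16.

The boundary map ∂_1: C_1 → C_0 is given by ∂[p,q] = [q] − [p].
The 8×24 boundary matrix has rank 7 and Smith normal form diag(1,1,1,1,1,1,1).

∂_2: C_2 → C_1 sends each 2-simplex [p,q,r] to [q,r] − [p,r] + [p,q]. For instance
  ∂PQU = QU − PU + PQ,
  ∂TUV = UV − TV + TU.
This gives a 24×16 integer matrix of rank 15; reducing to Smith normal form yields diagonal entries (1,1,1,1,1,1,1,1,1,1,1,1,1,1,1).

Now H_k = ker ∂_k / im ∂_{k+1}, so:

  H_0: rank C_0 − rank ∂_1 = 8 − 7 = 1, and the invariant factors of ∂_1 are all 1, so H_0 ≅ Z.
  H_1: rank ker ∂_1 − rank ∂_2 = (24 − 7) − 15 = 2, and the invariant factors of ∂_2 are all 1, so H_1 ≅ Z^2.
  H_2: rank ker ∂_2 − rank ∂_3 = (16 − 15) − 0 = 1, and there is no ∂_3, so H_2 ≅ Z.

H_0 = Z,  H_1 = Z^2,  H_2 = Z.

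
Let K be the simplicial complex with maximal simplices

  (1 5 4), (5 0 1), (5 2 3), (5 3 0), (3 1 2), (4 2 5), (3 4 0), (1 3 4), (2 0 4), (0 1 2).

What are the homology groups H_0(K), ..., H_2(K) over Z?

Fix the vertex order 0 < 1 < 2 < 3 < 4 < 5 and write every simplex with vertices in increasing order. Then dim K = 2 and the simplices of K are:

  0-simplices (6): [0], [1], [2], [3], [4], [5]
  1-simplices (15): [0,1], [0,2], [0,3], [0,4], [0,5], [1,2], [1,3], [1,4], [1,5], [2,3], [2,4], [2,5], [3,4], [3,5], [4,5]
  2-simplices (10): [0,1,2], [0,1,5], [0,2,4], [0,3,4], [0,3,5], [1,2,3], [1,3,4], [1,4,5], [2,3,5], [2,4,5]

so the chain groups are C_0 ≅ Z^6, C_1 ≅ Z^15, C_2 ≅ Z^10.

The boundary map ∂_1: C_1 → C_0 sends each edge [p,q] (with p < q) to q − p.
As a 6×15 matrix over Z this has rank 5, with invariant factors (1,1,1,1,1).

The boundary map ∂_2: C_2 → C_1 maps a triangle to the signed sum of its edges. For instance
  ∂[2,3,5] = [3,5] − [2,5] + [2,3],
  ∂[0,3,5] = [3,5] − [0,5] + [0,3].
As a 15×10 matrix over Z this has rank 10, with invariant factors (1,1,1,1,1,1,1,1,1,2).

Reading off H_k = ker ∂_k / im ∂_{k+1}:

  H_0: rank C_0 − rank ∂_1 = 6 − 5 = 1, and the invariant factors of ∂_1 are all 1, so H_0 ≅ Z.
  H_1: rank ker ∂_1 − rank ∂_2 = (15 − 5) − 10 = 0, and ∂_2 has invariant factor 2 > 1, so H_1 ≅ Z_2.
  H_2: rank ker ∂_2 − rank ∂_3 = (10 − 10) − 0 = 0, and there is no ∂_3, so H_2 ≅ 0.

(K is a triangulation of the real projective plane RP^2.)

H_0 = Z,  H_1 = Z_2,  H_2 = 0.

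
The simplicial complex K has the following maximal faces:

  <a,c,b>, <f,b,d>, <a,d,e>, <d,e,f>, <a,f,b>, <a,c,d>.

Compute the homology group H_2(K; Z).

Take the total order a < b < c < d < e < f on the vertex set. Then K (dimension 2) consists of the simplices:

  0-simplices (6): a, b, c, d, e, f
  1-simplices (12): ab, ac, ad, ae, af, bc, bd, bf, cd, de, df, ef
  2-simplices (6): abc, abf, acd, ade, bdf, def

giving chain groups C_0 ≅ Z^6, C_1 ≅ Z^12, C_2 ≅ Z^6.

Boundary ∂_1: C_1 → C_0 maps an edge to its endpoints' difference, ∂[p,q] = q − p.
The resulting 6×12 matrix has rank 5, and its Smith normal form has invariant factors (1,1,1,1,1).

The boundary map ∂_2: C_2 → C_1 acts by ∂[p,q,r] = [q,r] − [p,r] + [p,q]. For instance
  ∂abf = bf − af + ab,
  ∂abc = bc − ac + ab.
The 12×6 boundary matrix has rank 6 and Smith normal form diag(1,1,1,1,1,1).

From H_k ≅ ker(∂_k) / im(∂_{k+1}) we obtain:

  H_2: rank ker ∂_2 − rank ∂_3 = (6 − 6) − 0 = 0, and there is no ∂_3, so H_2 = 0.

H_2 = 0.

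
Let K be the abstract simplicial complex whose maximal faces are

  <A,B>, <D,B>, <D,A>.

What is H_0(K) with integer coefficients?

H_0 ≅ Z.

We work with the vertex ordering A < B < D. The simplices of K, each written with vertices in increasing order, are:

  0-simplices (3): A, B, D
  1-simplices (3): AB, AD, BD

so the chain groups are C_0 ≅ Z^3, C_1 ≅ Z^3.

∂_1: C_1 → C_0 maps an edge to its endpoints' difference, ∂[p,q] = q − p. For instance
  ∂AD = D − A.
The 3×3 boundary matrix has rank 2 and Smith normal form diag(1,1).

Now H_k = ker ∂_k / im ∂_{k+1}, so:

  H_0: rank C_0 − rank ∂_1 = 3 − 2 = 1, and the invariant factors of ∂_1 are all 1, so H_0 = Z.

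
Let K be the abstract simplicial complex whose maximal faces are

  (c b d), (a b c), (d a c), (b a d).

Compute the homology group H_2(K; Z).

H_2 = Z.

Order the vertices as a < b < c < d. Listing each simplex with vertices in this order, K has dimension 2 with simplices:

  0-simplices (4): a, b, c, d
  1-simplices (6): ab, ac, ad, bc, bd, cd
  2-simplices (4): abc, abd, acd, bcd

giving chain groups C_0 ≅ Z^4, C_1 ≅ Z^6, C_2 ≅ Z^4.

Boundary ∂_1: C_1 → C_0 maps an edge to its endpoints' difference, ∂[p,q] = q − p. For instance
  ∂ac = c − a.
The 4×6 boundary matrix has rank 3 and Smith normal form diag(1,1,1).

The boundary map ∂_2: C_2 → C_1 sends each 2-simplex [p,q,r] to [q,r] − [p,r] + [p,q]. For instance
  ∂abd = bd − ad + ab,
  ∂bcd = cd − bd + bc.
The resulting 6×4 matrix has rank 3, and its Smith normal form has invariant factors (1,1,1).

From H_k ≅ ker(∂_k) / im(∂_{k+1}) we obtain:

  H_2: rank ker ∂_2 − rank ∂_3 = (4 − 3) − 0 = 1, and there is no ∂_3, so H_2 = Z.

(K is a triangulation of the 2-sphere S^2.)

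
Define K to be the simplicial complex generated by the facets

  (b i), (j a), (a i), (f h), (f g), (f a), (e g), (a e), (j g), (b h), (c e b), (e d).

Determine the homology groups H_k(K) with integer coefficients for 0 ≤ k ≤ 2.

Take the total order a < b < c < d < e < f < g < h < i < j on the vertex set. Then K (dimension 2) consists of the simplices:

  0-simplices (10): a, b, c, d, e, f, g, h, i, j
  1-simplices (14): ae, af, ai, aj, bc, be, bh, bi, ce, de, eg, fg, fh, gj
  2-simplices (1): bce

so the chain groups are C_0 ≅ Z^10, C_1 ≅ Z^14, C_2 ≅ Z^1.

The boundary map ∂_1: C_1 → C_0 is given by ∂[p,q] = [q] − [p]. For instance
  ∂bc = c − b.
The resulting 10×14 matrix has rank 9, and its Smith normal form has invariant factors (1,1,1,1,1,1,1,1,1).

∂_2: C_2 → C_1 acts by ∂[p,q,r] = [q,r] − [p,r] + [p,q]. For instance
  ∂bce = ce − be + bc.
This gives a 14×1 integer matrix of rank 1; reducing to Smith normal form yields diagonal entries (1).

Computing H_k = (kernel of ∂_k) / (image of ∂_{k+1}):

  H_0: rank C_0 − rank ∂_1 = 10 − 9 = 1, and the invariant factors of ∂_1 are all 1, so H_0 ≅ Z.
  H_1: rank ker ∂_1 − rank ∂_2 = (14 − 9) − 1 = 4, and the invariant factors of ∂_2 are all 1, so H_1 ≅ Z^4.
  H_2: rank ker ∂_2 − rank ∂_3 = (1 − 1) − 0 = 0, and there is no ∂_3, so H_2 ≅ 0.

H_0 = Z,  H_1 = Z^4,  H_2 = 0.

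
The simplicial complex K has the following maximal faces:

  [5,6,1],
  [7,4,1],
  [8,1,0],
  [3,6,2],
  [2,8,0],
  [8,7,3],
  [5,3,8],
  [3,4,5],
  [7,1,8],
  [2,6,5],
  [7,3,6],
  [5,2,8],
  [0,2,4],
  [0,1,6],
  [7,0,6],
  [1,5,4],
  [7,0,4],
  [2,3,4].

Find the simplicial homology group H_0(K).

H_0 = Z.

Fix the vertex order 0 < 1 < 2 < 3 < 4 < 5 < 6 < 7 < 8 and write every simplex with vertices in increasing order. Then dim K = 2 and the simplices of K are:

  0-simplices (9): [0], [1], [2], [3], [4], [5], [6], [7], [8]
  1-simplices (27): (27 of them)
  2-simplices (18): [0,1,6], [0,1,8], [0,2,4], [0,2,8], [0,4,7], [0,6,7], [1,4,5], [1,4,7], [1,5,6], [1,7,8], [2,3,4], [2,3,6], [2,5,6], [2,5,8], [3,4,5], [3,5,8], [3,6,7], [3,7,8]

giving chain groups C_0 ≅ Z^9, C_1 ≅ Z^27, C_2 ≅ Z^18.

The boundary map ∂_1: C_1 → C_0 is given by ∂[p,q] = [q] − [p].
The resulting 9×27 matrix has rank 8, and its Smith normal form has invariant factors (1,1,1,1,1,1,1,1).

∂_2: C_2 → C_1 maps a triangle to the signed sum of its edges. For instance
  ∂[0,2,8] = [2,8] − [0,8] + [0,2],
  ∂[2,5,8] = [5,8] − [2,8] + [2,5].
As a 27×18 matrix over Z this has rank 18, with invariant factors (1,1,1,1,1,1,1,1,1,1,1,1,1,1,1,1,1,2).

From H_k ≅ ker(∂_k) / im(∂_{k+1}) we obtain:

  H_0: rank C_0 − rank ∂_1 = 9 − 8 = 1, and the invariant factors of ∂_1 are all 1, so H_0 = Z.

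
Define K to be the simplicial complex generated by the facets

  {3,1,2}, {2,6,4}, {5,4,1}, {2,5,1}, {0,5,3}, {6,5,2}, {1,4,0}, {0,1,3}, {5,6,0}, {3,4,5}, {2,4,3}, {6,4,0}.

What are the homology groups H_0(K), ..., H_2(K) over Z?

Fix the vertex order 0 < 1 < 2 < 3 < 4 < 5 < 6 and write every simplex with vertices in increasing order. Then dim K = 2 and the simplices of K are:

  0-simplices (7): [0], [1], [2], [3], [4], [5], [6]
  1-simplices (18): [0,1], [0,3], [0,4], [0,5], [0,6], [1,2], [1,3], [1,4], [1,5], [2,3], [2,4], [2,5], [2,6], [3,4], [3,5], [4,5], [4,6], [5,6]
  2-simplices (12): [0,1,3], [0,1,4], [0,3,5], [0,4,6], [0,5,6], [1,2,3], [1,2,5], [1,4,5], [2,3,4], [2,4,6], [2,5,6], [3,4,5]

so the chain groups are C_0 ≅ Z^7, C_1 ≅ Z^18, C_2 ≅ Z^12.

Boundary ∂_1: C_1 → C_0 sends each edge [p,q] (with p < q) to q − p.
This gives a 7×18 integer matrix of rank 6; reducing to Smith normal form yields diagonal entries (1,1,1,1,1,1).

∂_2: C_2 → C_1 acts by ∂[p,q,r] = [q,r] − [p,r] + [p,q]. For instance
  ∂[1,2,5] = [2,5] − [1,5] + [1,2],
  ∂[2,3,4] = [3,4] − [2,4] + [2,3].
The resulting 18×12 matrix has rank 12, and its Smith normal form has invariant factors (1,1,1,1,1,1,1,1,1,1,1,2).

From H_k ≅ ker(∂_k) / im(∂_{k+1}) we obtain:

  H_0: rank C_0 − rank ∂_1 = 7 − 6 = 1, and the invariant factors of ∂_1 are all 1, so H_0 = Z.
  H_1: rank ker ∂_1 − rank ∂_2 = (18 − 6) − 12 = 0, and ∂_2 has invariant factor 2 > 1, so H_1 = Z/2Z.
  H_2: rank ker ∂_2 − rank ∂_3 = (12 − 12) − 0 = 0, and there is no ∂_3, so H_2 = 0.

As a check, the Euler characteristic is 7 − 18 + 12 = 1, which agrees with 1 − 0 + 0 = 1.

H_0 ≅ Z,  H_1 ≅ Z/2Z,  H_2 = 0.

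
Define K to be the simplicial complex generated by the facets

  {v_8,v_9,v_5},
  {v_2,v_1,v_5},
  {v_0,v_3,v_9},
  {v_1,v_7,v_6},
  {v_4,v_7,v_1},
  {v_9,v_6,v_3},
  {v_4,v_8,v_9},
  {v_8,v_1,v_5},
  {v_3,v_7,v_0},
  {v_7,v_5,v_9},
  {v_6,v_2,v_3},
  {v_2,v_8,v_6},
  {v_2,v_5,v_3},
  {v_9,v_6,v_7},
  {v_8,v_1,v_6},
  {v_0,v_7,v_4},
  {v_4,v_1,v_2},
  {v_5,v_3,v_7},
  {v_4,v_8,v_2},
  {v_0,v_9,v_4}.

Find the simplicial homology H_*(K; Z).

H_0 ≅ Z,  H_1 ≅ Z ⊕ Z/2,  H_2 = 0.

Fix the vertex order v_0 < v_1 < v_2 < v_3 < v_4 < v_5 < v_6 < v_7 < v_8 < v_9 and write every simplex with vertices in increasing order. Then dim K = 2 and the simplices of K are:

  0-simplices (10): [v_0], [v_1], [v_2], [v_3], [v_4], [v_5], [v_6], [v_7], [v_8], [v_9]
  1-simplices (30): (30 of them)
  2-simplices (20): (20 of them)

giving chain groups C_0 ≅ Z^10, C_1 ≅ Z^30, C_2 ≅ Z^20.

∂_1: C_1 → C_0 is given by ∂[p,q] = [q] − [p].
The resulting 10×30 matrix has rank 9, and its Smith normal form has invariant factors (1,1,1,1,1,1,1,1,1).

The boundary map ∂_2: C_2 → C_1 sends each 2-simplex [p,q,r] to [q,r] − [p,r] + [p,q]. For instance
  ∂[v_0,v_3,v_9] = [v_3,v_9] − [v_0,v_9] + [v_0,v_3],
  ∂[v_4,v_8,v_9] = [v_8,v_9] − [v_4,v_9] + [v_4,v_8].
As a 30×20 matrix over Z this has rank 20, with invariant factors (1,1,1,1,1,1,1,1,1,1,1,1,1,1,1,1,1,1,1,2).

Reading off H_k = ker ∂_k / im ∂_{k+1}:

  H_0: rank C_0 − rank ∂_1 = 10 − 9 = 1, and the invariant factors of ∂_1 are all 1, so H_0 = Z.
  H_1: rank ker ∂_1 − rank ∂_2 = (30 − 9) − 20 = 1, and ∂_2 has invariant factor 2 > 1, so H_1 = Z ⊕ Z/2.
  H_2: rank ker ∂_2 − rank ∂_3 = (20 − 20) − 0 = 0, and there is no ∂_3, so H_2 = 0.

As a check, the Euler characteristic is 10 − 30 + 20 = 0, which agrees with 1 − 1 + 0 = 0.
(K is a triangulation of the Klein bottle.)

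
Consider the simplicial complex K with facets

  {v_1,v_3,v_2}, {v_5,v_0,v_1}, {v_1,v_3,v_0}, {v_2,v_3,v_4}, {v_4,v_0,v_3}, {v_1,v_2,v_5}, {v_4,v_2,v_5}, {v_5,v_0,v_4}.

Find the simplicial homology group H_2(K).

H_2 = Z.

Fix the vertex order v_0 < v_1 < v_2 < v_3 < v_4 < v_5 and write every simplex with vertices in increasing order. Then dim K = 2 and the simplices of K are:

  0-simplices (6): [v_0], [v_1], [v_2], [v_3], [v_4], [v_5]
  1-simplices (12): [v_0,v_1], [v_0,v_3], [v_0,v_4], [v_0,v_5], [v_1,v_2], [v_1,v_3], [v_1,v_5], [v_2,v_3], [v_2,v_4], [v_2,v_5], [v_3,v_4], [v_4,v_5]
  2-simplices (8): [v_0,v_1,v_3], [v_0,v_1,v_5], [v_0,v_3,v_4], [v_0,v_4,v_5], [v_1,v_2,v_3], [v_1,v_2,v_5], [v_2,v_3,v_4], [v_2,v_4,v_5]

Hence C_0 ≅ Z^6, C_1 ≅ Z^12, C_2 ≅ Z^8.

∂_1: C_1 → C_0 sends each edge [p,q] (with p < q) to q − p.
As a 6×12 matrix over Z this has rank 5, with invariant factors (1,1,1,1,1).

Boundary ∂_2: C_2 → C_1 sends each 2-simplex [p,q,r] to [q,r] − [p,r] + [p,q]. For instance
  ∂[v_2,v_4,v_5] = [v_4,v_5] − [v_2,v_5] + [v_2,v_4],
  ∂[v_0,v_3,v_4] = [v_3,v_4] − [v_0,v_4] + [v_0,v_3].
The resulting 12×8 matrix has rank 7, and its Smith normal form has invariant factors (1,1,1,1,1,1,1).

From H_k ≅ ker(∂_k) / im(∂_{k+1}) we obtain:

  H_2: rank ker ∂_2 − rank ∂_3 = (8 − 7) − 0 = 1, and there is no ∂_3, so H_2 = Z.

(K is a triangulation of the 2-sphere S^2.)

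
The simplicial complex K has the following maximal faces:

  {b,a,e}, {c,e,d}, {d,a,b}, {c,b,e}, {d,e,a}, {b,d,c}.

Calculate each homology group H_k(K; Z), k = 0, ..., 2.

We work with the vertex ordering a < b < c < d < e. The simplices of K, each written with vertices in increasing order, are:

  0-simplices (5): a, b, c, d, e
  1-simplices (9): ab, ad, ae, bc, bd, be, cd, ce, de
  2-simplices (6): abd, abe, ade, bcd, bce, cde

giving chain groups C_0 ≅ Z^5, C_1 ≅ Z^9, C_2 ≅ Z^6.

The boundary map ∂_1: C_1 → C_0 maps an edge to its endpoints' difference, ∂[p,q] = q − p. For instance
  ∂be = e − b.
The resulting 5×9 matrix has rank 4, and its Smith normal form has invariant factors (1,1,1,1).

Boundary ∂_2: C_2 → C_1 maps a triangle to the signed sum of its edges. For instance
  ∂bcd = cd − bd + bc,
  ∂abd = bd − ad + ab.
The 9×6 boundary matrix has rank 5 and Smith normal form diag(1,1,1,1,1).

Computing H_k = (kernel of ∂_k) / (image of ∂_{k+1}):

  H_0: rank C_0 − rank ∂_1 = 5 − 4 = 1, and the invariant factors of ∂_1 are all 1, so H_0 = Z.
  H_1: rank ker ∂_1 − rank ∂_2 = (9 − 4) − 5 = 0, and the invariant factors of ∂_2 are all 1, so H_1 = 0.
  H_2: rank ker ∂_2 − rank ∂_3 = (6 − 5) − 0 = 1, and there is no ∂_3, so H_2 = Z.

(K is a triangulation of the 2-sphere S^2.)

H_0 ≅ Z,  H_1 = 0,  H_2 ≅ Z.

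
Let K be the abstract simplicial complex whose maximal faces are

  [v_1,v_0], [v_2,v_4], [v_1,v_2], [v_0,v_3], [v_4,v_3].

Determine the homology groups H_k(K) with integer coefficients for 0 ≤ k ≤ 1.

Order the vertices as v_0 < v_1 < v_2 < v_3 < v_4. Listing each simplex with vertices in this order, K has dimension 1 with simplices:

  0-simplices (5): [v_0], [v_1], [v_2], [v_3], [v_4]
  1-simplices (5): [v_0,v_1], [v_0,v_3], [v_1,v_2], [v_2,v_4], [v_3,v_4]

Hence C_0 ≅ Z^5, C_1 ≅ Z^5.

The boundary map ∂_1: C_1 → C_0 sends each edge [p,q] (with p < q) to q − p. For instance
  ∂[v_1,v_2] = [v_2] − [v_1].
As a 5×5 matrix over Z this has rank 4, with invariant factors (1,1,1,1).

Computing H_k = (kernel of ∂_k) / (image of ∂_{k+1}):

  H_0: rank C_0 − rank ∂_1 = 5 − 4 = 1, and the invariant factors of ∂_1 are all 1, so H_0 = Z.
  H_1: rank ker ∂_1 − rank ∂_2 = (5 − 4) − 0 = 1, and there is no ∂_2, so H_1 = Z.

As a check, the Euler characteristic is 5 − 5 = 0, which agrees with 1 − 1 = 0.

H_0 = Z,  H_1 = Z.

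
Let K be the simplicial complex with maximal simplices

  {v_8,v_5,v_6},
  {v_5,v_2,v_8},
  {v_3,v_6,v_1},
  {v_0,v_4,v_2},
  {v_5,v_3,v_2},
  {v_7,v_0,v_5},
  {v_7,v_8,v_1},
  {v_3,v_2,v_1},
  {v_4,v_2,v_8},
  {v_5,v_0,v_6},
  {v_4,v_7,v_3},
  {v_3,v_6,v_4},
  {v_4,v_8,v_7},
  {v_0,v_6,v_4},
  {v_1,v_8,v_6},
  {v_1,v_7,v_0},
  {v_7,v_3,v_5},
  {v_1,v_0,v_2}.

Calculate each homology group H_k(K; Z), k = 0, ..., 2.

We work with the vertex ordering v_0 < v_1 < v_2 < v_3 < v_4 < v_5 < v_6 < v_7 < v_8. The simplices of K, each written with vertices in increasing order, are:

  0-simplices (9): [v_0], [v_1], [v_2], [v_3], [v_4], [v_5], [v_6], [v_7], [v_8]
  1-simplices (27): (27 of them)
  2-simplices (18): (18 of them)

giving chain groups C_0 ≅ Z^9, C_1 ≅ Z^27, C_2 ≅ Z^18.

The boundary map ∂_1: C_1 → C_0 sends each edge [p,q] (with p < q) to q − p. For instance
  ∂[v_0,v_4] = [v_4] − [v_0].
The resulting 9×27 matrix has rank 8, and its Smith normal form has invariant factors (1,1,1,1,1,1,1,1).

∂_2: C_2 → C_1 sends each 2-simplex [p,q,r] to [q,r] − [p,r] + [p,q]. For instance
  ∂[v_0,v_1,v_2] = [v_1,v_2] − [v_0,v_2] + [v_0,v_1],
  ∂[v_3,v_4,v_7] = [v_4,v_7] − [v_3,v_7] + [v_3,v_4].
This gives a 27×18 integer matrix of rank 17; reducing to Smith normal form yields diagonal entries (1,1,1,1,1,1,1,1,1,1,1,1,1,1,1,1,1).

Now H_k = ker ∂_k / im ∂_{k+1}, so:

  H_0: rank C_0 − rank ∂_1 = 9 − 8 = 1, and the invariant factors of ∂_1 are all 1, so H_0 ≅ Z.
  H_1: rank ker ∂_1 − rank ∂_2 = (27 − 8) − 17 = 2, and the invariant factors of ∂_2 are all 1, so H_1 ≅ Z^2.
  H_2: rank ker ∂_2 − rank ∂_3 = (18 − 17) − 0 = 1, and there is no ∂_3, so H_2 ≅ Z.

As a check, the Euler characteristic is 9 − 27 + 18 = 0, which agrees with 1 − 2 + 1 = 0.

H_0 ≅ Z,  H_1 ≅ Z^2,  H_2 ≅ Z.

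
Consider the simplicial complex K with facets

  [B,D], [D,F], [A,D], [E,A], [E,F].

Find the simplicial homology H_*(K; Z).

We work with the vertex ordering A < B < D < E < F. The simplices of K, each written with vertices in increasing order, are:

  0-simplices (5): A, B, D, E, F
  1-simplices (5): AD, AE, BD, DF, EF

Hence C_0 ≅ Z^5, C_1 ≅ Z^5.

Boundary ∂_1: C_1 → C_0 is given by ∂[p,q] = [q] − [p]. For instance
  ∂BD = D − B.
The 5×5 boundary matrix has rank 4 and Smith normal form diag(1,1,1,1).

From H_k ≅ ker(∂_k) / im(∂_{k+1}) we obtain:

  H_0: rank C_0 − rank ∂_1 = 5 − 4 = 1, and the invariant factors of ∂_1 are all 1, so H_0 ≅ Z.
  H_1: rank ker ∂_1 − rank ∂_2 = (5 − 4) − 0 = 1, and there is no ∂_2, so H_1 ≅ Z.

As a check, the Euler characteristic is 5 − 5 = 0, which agrees with 1 − 1 = 0.

H_0 ≅ Z,  H_1 ≅ Z.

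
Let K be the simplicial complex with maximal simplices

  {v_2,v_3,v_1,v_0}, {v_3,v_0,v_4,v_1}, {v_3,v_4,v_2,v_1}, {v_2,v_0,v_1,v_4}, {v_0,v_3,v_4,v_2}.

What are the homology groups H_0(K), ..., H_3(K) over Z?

Take the total order v_0 < v_1 < v_2 < v_3 < v_4 on the vertex set. Then K (dimension 3) consists of the simplices:

  0-simplices (5): [v_0], [v_1], [v_2], [v_3], [v_4]
  1-simplices (10): [v_0,v_1], [v_0,v_2], [v_0,v_3], [v_0,v_4], [v_1,v_2], [v_1,v_3], [v_1,v_4], [v_2,v_3], [v_2,v_4], [v_3,v_4]
  2-simplices (10): [v_0,v_1,v_2], [v_0,v_1,v_3], [v_0,v_1,v_4], [v_0,v_2,v_3], [v_0,v_2,v_4], [v_0,v_3,v_4], [v_1,v_2,v_3], [v_1,v_2,v_4], [v_1,v_3,v_4], [v_2,v_3,v_4]
  3-simplices (5): [v_0,v_1,v_2,v_3], [v_0,v_1,v_2,v_4], [v_0,v_1,v_3,v_4], [v_0,v_2,v_3,v_4], [v_1,v_2,v_3,v_4]

so the chain groups are C_0 ≅ Z^5, C_1 ≅ Z^10, C_2 ≅ Z^10, C_3 ≅ Z^5.

The boundary map ∂_1: C_1 → C_0 is given by ∂[p,q] = [q] − [p].
This gives a 5×10 integer matrix of rank 4; reducing to Smith normal form yields diagonal entries (1,1,1,1).

Boundary ∂_2: C_2 → C_1 maps a triangle to the signed sum of its edges. For instance
  ∂[v_0,v_1,v_4] = [v_1,v_4] − [v_0,v_4] + [v_0,v_1],
  ∂[v_2,v_3,v_4] = [v_3,v_4] − [v_2,v_4] + [v_2,v_3].
This gives a 10×10 integer matrix of rank 6; reducing to Smith normal form yields diagonal entries (1,1,1,1,1,1).

∂_3: C_3 → C_2 sends each 3-simplex σ to the alternating sum Σ_i (−1)^i (σ with its i-th vertex removed). For instance
  ∂[v_1,v_2,v_3,v_4] = [v_2,v_3,v_4] − [v_1,v_3,v_4] + [v_1,v_2,v_4] − [v_1,v_2,v_3],
  ∂[v_0,v_1,v_2,v_4] = [v_1,v_2,v_4] − [v_0,v_2,v_4] + [v_0,v_1,v_4] − [v_0,v_1,v_2].
The resulting 10×5 matrix has rank 4, and its Smith normal form has invariant factors (1,1,1,1).

From H_k ≅ ker(∂_k) / im(∂_{k+1}) we obtain:

  H_0: rank C_0 − rank ∂_1 = 5 − 4 = 1, and the invariant factors of ∂_1 are all 1, so H_0 = Z.
  H_1: rank ker ∂_1 − rank ∂_2 = (10 − 4) − 6 = 0, and the invariant factors of ∂_2 are all 1, so H_1 = 0.
  H_2: rank ker ∂_2 − rank ∂_3 = (10 − 6) − 4 = 0, and the invariant factors of ∂_3 are all 1, so H_2 = 0.
  H_3: rank ker ∂_3 − rank ∂_4 = (5 − 4) − 0 = 1, and there is no ∂_4, so H_3 = Z.

H_0 = Z,  H_1 = 0,  H_2 = 0,  H_3 = Z.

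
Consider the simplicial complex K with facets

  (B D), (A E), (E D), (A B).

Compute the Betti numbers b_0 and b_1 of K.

b_0 = 1, b_1 = 1.

Take the total order A < B < D < E on the vertex set. Then K (dimension 1) consists of the simplices:

  0-simplices (4): A, B, D, E
  1-simplices (4): AB, AE, BD, DE

giving chain groups C_0 ≅ Z^4, C_1 ≅ Z^4.

∂_1: C_1 → C_0 sends each edge [p,q] (with p < q) to q − p.
This gives a 4×4 integer matrix of rank 3; reducing to Smith normal form yields diagonal entries (1,1,1).

Now H_k = ker ∂_k / im ∂_{k+1}, so:

  H_0: rank C_0 − rank ∂_1 = 4 − 3 = 1, and the invariant factors of ∂_1 are all 1, so H_0 = Z.
  H_1: rank ker ∂_1 − rank ∂_2 = (4 − 3) − 0 = 1, and there is no ∂_2, so H_1 = Z.

Hence the Betti numbers are b_0 = 1, b_1 = 1.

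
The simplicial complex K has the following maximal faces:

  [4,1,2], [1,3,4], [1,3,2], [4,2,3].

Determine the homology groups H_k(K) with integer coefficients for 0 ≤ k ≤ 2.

H_0 = Z,  H_1 = 0,  H_2 = Z.

Take the total order 1 < 2 < 3 < 4 on the vertex set. Then K (dimension 2) consists of the simplices:

  0-simplices (4): [1], [2], [3], [4]
  1-simplices (6): [1,2], [1,3], [1,4], [2,3], [2,4], [3,4]
  2-simplices (4): [1,2,3], [1,2,4], [1,3,4], [2,3,4]

so the chain groups are C_0 ≅ Z^4, C_1 ≅ Z^6, C_2 ≅ Z^4.

Boundary ∂_1: C_1 → C_0 maps an edge to its endpoints' difference, ∂[p,q] = q − p. For instance
  ∂[3,4] = [4] − [3].
This gives a 4×6 integer matrix of rank 3; reducing to Smith normal form yields diagonal entries (1,1,1).

The boundary map ∂_2: C_2 → C_1 sends each 2-simplex [p,q,r] to [q,r] − [p,r] + [p,q]. For instance
  ∂[1,3,4] = [3,4] − [1,4] + [1,3],
  ∂[1,2,4] = [2,4] − [1,4] + [1,2].
The resulting 6×4 matrix has rank 3, and its Smith normal form has invariant factors (1,1,1).

Computing H_k = (kernel of ∂_k) / (image of ∂_{k+1}):

  H_0: rank C_0 − rank ∂_1 = 4 − 3 = 1, and the invariant factors of ∂_1 are all 1, so H_0 = Z.
  H_1: rank ker ∂_1 − rank ∂_2 = (6 − 3) − 3 = 0, and the invariant factors of ∂_2 are all 1, so H_1 = 0.
  H_2: rank ker ∂_2 − rank ∂_3 = (4 − 3) − 0 = 1, and there is no ∂_3, so H_2 = Z.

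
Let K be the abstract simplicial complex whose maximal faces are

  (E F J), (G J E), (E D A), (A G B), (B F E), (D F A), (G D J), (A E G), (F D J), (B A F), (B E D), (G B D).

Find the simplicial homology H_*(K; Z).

H_0 = Z,  H_1 = Z/2Z,  H_2 = 0.

Order the vertices as A < B < D < E < F < G < J. Listing each simplex with vertices in this order, K has dimension 2 with simplices:

  0-simplices (7): A, B, D, E, F, G, J
  1-simplices (18): AB, AD, AE, AF, AG, BD, BE, BF, BG, DE, DF, DG, DJ, EF, EG, EJ, FJ, GJ
  2-simplices (12): ABF, ABG, ADE, ADF, AEG, BDE, BDG, BEF, DFJ, DGJ, EFJ, EGJ

Hence C_0 ≅ Z^7, C_1 ≅ Z^18, C_2 ≅ Z^12.

The boundary map ∂_1: C_1 → C_0 is given by ∂[p,q] = [q] − [p].
This gives a 7×18 integer matrix of rank 6; reducing to Smith normal form yields diagonal entries (1,1,1,1,1,1).

The boundary map ∂_2: C_2 → C_1 sends each 2-simplex [p,q,r] to [q,r] − [p,r] + [p,q]. For instance
  ∂BDE = DE − BE + BD,
  ∂EGJ = GJ − EJ + EG.
The resulting 18×12 matrix has rank 12, and its Smith normal form has invariant factors (1,1,1,1,1,1,1,1,1,1,1,2).

Reading off H_k = ker ∂_k / im ∂_{k+1}:

  H_0: rank C_0 − rank ∂_1 = 7 − 6 = 1, and the invariant factors of ∂_1 are all 1, so H_0 = Z.
  H_1: rank ker ∂_1 − rank ∂_2 = (18 − 6) − 12 = 0, and ∂_2 has invariant factor 2 > 1, so H_1 = Z/2Z.
  H_2: rank ker ∂_2 − rank ∂_3 = (12 − 12) − 0 = 0, and there is no ∂_3, so H_2 = 0.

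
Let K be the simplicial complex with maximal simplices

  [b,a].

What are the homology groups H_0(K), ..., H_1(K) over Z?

Order the vertices as a < b. Listing each simplex with vertices in this order, K has dimension 1 with simplices:

  0-simplices (2): a, b
  1-simplices (1): ab

Hence C_0 ≅ Z^2, C_1 ≅ Z^1.

Boundary ∂_1: C_1 → C_0 is given by ∂[p,q] = [q] − [p].
The resulting 2×1 matrix has rank 1, and its Smith normal form has invariant factors (1).

Computing H_k = (kernel of ∂_k) / (image of ∂_{k+1}):

  H_0: rank C_0 − rank ∂_1 = 2 − 1 = 1, and the invariant factors of ∂_1 are all 1, so H_0 = Z.
  H_1: rank ker ∂_1 − rank ∂_2 = (1 − 1) − 0 = 0, and there is no ∂_2, so H_1 = 0.

As a check, the Euler characteristic is 2 − 1 = 1, which agrees with 1 − 0 = 1.
(K is a triangulation of the 1-simplex.)

H_0 = Z,  H_1 = 0.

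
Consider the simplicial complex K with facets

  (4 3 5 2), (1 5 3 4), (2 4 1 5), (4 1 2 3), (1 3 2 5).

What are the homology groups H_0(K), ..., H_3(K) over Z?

H_0 ≅ Z,  H_1 = 0,  H_2 = 0,  H_3 ≅ Z.

Order the vertices as 1 < 2 < 3 < 4 < 5. Listing each simplex with vertices in this order, K has dimension 3 with simplices:

  0-simplices (5): [1], [2], [3], [4], [5]
  1-simplices (10): [1,2], [1,3], [1,4], [1,5], [2,3], [2,4], [2,5], [3,4], [3,5], [4,5]
  2-simplices (10): [1,2,3], [1,2,4], [1,2,5], [1,3,4], [1,3,5], [1,4,5], [2,3,4], [2,3,5], [2,4,5], [3,4,5]
  3-simplices (5): [1,2,3,4], [1,2,3,5], [1,2,4,5], [1,3,4,5], [2,3,4,5]

so the chain groups are C_0 ≅ Z^5, C_1 ≅ Z^10, C_2 ≅ Z^10, C_3 ≅ Z^5.

Boundary ∂_1: C_1 → C_0 sends each edge [p,q] (with p < q) to q − p. For instance
  ∂[1,5] = [5] − [1].
The 5×10 boundary matrix has rank 4 and Smith normal form diag(1,1,1,1).

∂_2: C_2 → C_1 acts by ∂[p,q,r] = [q,r] − [p,r] + [p,q]. For instance
  ∂[1,2,4] = [2,4] − [1,4] + [1,2],
  ∂[3,4,5] = [4,5] − [3,5] + [3,4].
As a 10×10 matrix over Z this has rank 6, with invariant factors (1,1,1,1,1,1).

Boundary ∂_3: C_3 → C_2 sends each 3-simplex σ to the alternating sum Σ_i (−1)^i (σ with its i-th vertex removed). For instance
  ∂[1,2,3,5] = [2,3,5] − [1,3,5] + [1,2,5] − [1,2,3],
  ∂[1,2,4,5] = [2,4,5] − [1,4,5] + [1,2,5] − [1,2,4].
As a 10×5 matrix over Z this has rank 4, with invariant factors (1,1,1,1).

From H_k ≅ ker(∂_k) / im(∂_{k+1}) we obtain:

  H_0: rank C_0 − rank ∂_1 = 5 − 4 = 1, and the invariant factors of ∂_1 are all 1, so H_0 = Z.
  H_1: rank ker ∂_1 − rank ∂_2 = (10 − 4) − 6 = 0, and the invariant factors of ∂_2 are all 1, so H_1 = 0.
  H_2: rank ker ∂_2 − rank ∂_3 = (10 − 6) − 4 = 0, and the invariant factors of ∂_3 are all 1, so H_2 = 0.
  H_3: rank ker ∂_3 − rank ∂_4 = (5 − 4) − 0 = 1, and there is no ∂_4, so H_3 = Z.

As a check, the Euler characteristic is 5 − 10 + 10 − 5 = 0, which agrees with 1 − 0 + 0 − 1 = 0.
(K is a triangulation of the 3-sphere S^3.)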